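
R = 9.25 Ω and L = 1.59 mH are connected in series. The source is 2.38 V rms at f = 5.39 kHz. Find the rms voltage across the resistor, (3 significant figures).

0.403 V

ω = 2πf = 33870 rad/s
X_L = ωL = 53.8 Ω
Z = 9.25 + j53.8 Ω
|Z| = √(9.25² + 53.8²) = 54.6 Ω
I = V/|Z| = 43.6 mA
V_R = I·|Z_R| = 0.0436 × 9.25 = 0.403 V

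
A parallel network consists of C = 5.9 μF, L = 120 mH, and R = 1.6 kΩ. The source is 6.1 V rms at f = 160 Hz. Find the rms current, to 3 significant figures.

14.9 mA

ω = 2πf = 1005 rad/s
X_L = ωL = 121 Ω
X_C = 1/(ωC) = 169 Ω
Parallel: admittances add. Y = 1/R + 1/(jωL) + jωC
Y = (0.000625 − j0.00236) S
|Y| = 0.00244 S → |Z| = 1/|Y| = 410 Ω, ∠Z = −∠Y = 75.2°
I = V/|Z| = 6.1/410 = 14.9 mA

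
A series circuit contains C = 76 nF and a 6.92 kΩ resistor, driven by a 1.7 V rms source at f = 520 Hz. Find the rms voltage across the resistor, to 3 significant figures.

1.47 V

ω = 2πf = 3267 rad/s
X_C = 1/(ωC) = 4030 Ω
Z = 6920 − j4030 Ω
|Z| = √(6920² + 4030²) = 8010 Ω
I = V/|Z| = 212 μA
V_R = I·|Z_R| = 0.000212 × 6920 = 1.47 V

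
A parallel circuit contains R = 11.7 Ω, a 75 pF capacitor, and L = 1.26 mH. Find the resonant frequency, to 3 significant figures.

518 kHz

ω₀ = 1/√(LC) = 1/√(0.00126 × 7.5e-11) = 3.253e+06 rad/s
f₀ = ω₀/(2π) = 518 kHz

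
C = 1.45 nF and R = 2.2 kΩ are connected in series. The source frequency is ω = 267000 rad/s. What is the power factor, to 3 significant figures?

X_C = 1/(ωC) = 2580 Ω
Z = 2200 − j2580 Ω
|Z| = √(2200² + 2580²) = 3390 Ω
∠Z = arctan(-2580/2200) = -49.6°
cos φ = cos(-49.6°) = 0.648

0.648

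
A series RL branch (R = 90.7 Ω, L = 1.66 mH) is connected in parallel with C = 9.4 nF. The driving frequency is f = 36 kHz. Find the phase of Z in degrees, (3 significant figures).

ω = 2πf = 226200 rad/s
X_L = ωL = 375 Ω
X_C = 1/(ωC) = 470 Ω
Branch 1 (R+jX_L): Z₁ = 90.7 + j375 Ω, |Z₁| = 386 Ω
Branch 2 (−jX_C): Z₂ = −j470 Ω
Parallel: Z = Z₁Z₂/(Z₁+Z₂), |Z| = 1380 Ω, ∠Z = 32.7°

32.7°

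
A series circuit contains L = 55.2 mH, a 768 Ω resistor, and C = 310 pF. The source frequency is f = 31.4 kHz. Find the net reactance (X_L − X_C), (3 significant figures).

-5460 Ω

ω = 2πf = 197300 rad/s
X_L = ωL = 10900 Ω
X_C = 1/(ωC) = 16400 Ω
X = 10900 − 16400 = -5460 Ω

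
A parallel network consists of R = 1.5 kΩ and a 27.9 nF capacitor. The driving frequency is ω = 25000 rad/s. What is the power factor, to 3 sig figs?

X_C = 1/(ωC) = 1430 Ω
Parallel: admittances add. Y = 1/R + jωC
Y = (0.000667 + j0.000697) S
|Y| = 0.000965 S → |Z| = 1/|Y| = 1040 Ω, ∠Z = −∠Y = -46.3°
cos φ = cos(-46.3°) = 0.691

0.691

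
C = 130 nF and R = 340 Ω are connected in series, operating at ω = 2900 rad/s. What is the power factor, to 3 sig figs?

X_C = 1/(ωC) = 2650 Ω
Z = 340 − j2650 Ω
|Z| = √(340² + 2650²) = 2670 Ω
∠Z = arctan(-2650/340) = -82.7°
cos φ = cos(-82.7°) = 0.127

0.127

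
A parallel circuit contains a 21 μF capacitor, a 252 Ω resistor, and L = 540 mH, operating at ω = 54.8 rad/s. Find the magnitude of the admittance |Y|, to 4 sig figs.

32.88 mS

X_L = ωL = 29.59 Ω
X_C = 1/(ωC) = 869.0 Ω
Parallel: admittances add. Y = 1/R + 1/(jωL) + jωC
Y = (0.003968 − j0.03264) S
|Y| = 0.03288 S → |Z| = 1/|Y| = 30.41 Ω, ∠Z = −∠Y = 83.07°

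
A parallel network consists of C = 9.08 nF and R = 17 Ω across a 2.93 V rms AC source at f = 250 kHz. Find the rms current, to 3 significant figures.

177 mA

ω = 2πf = 1.571e+06 rad/s
X_C = 1/(ωC) = 70.1 Ω
Parallel: admittances add. Y = 1/R + jωC
Y = (0.0588 + j0.0143) S
|Y| = 0.0605 S → |Z| = 1/|Y| = 16.5 Ω, ∠Z = −∠Y = -13.6°
I = V/|Z| = 2.93/16.5 = 177 mA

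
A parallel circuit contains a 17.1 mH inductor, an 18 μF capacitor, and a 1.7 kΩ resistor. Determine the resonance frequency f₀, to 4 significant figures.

ω₀ = 1/√(LC) = 1/√(0.0171 × 1.8e-05) = 1802 rad/s
f₀ = ω₀/(2π) = 286.9 Hz

286.9 Hz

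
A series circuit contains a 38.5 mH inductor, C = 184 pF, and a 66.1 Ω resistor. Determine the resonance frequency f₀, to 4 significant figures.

ω₀ = 1/√(LC) = 1/√(0.0385 × 1.84e-10) = 375700 rad/s
f₀ = ω₀/(2π) = 59.80 kHz

59.80 kHz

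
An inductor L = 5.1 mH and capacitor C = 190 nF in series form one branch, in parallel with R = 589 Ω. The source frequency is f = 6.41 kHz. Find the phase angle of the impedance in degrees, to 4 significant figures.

82.77°

ω = 2πf = 40280 rad/s
X_L = ωL = 205.4 Ω
X_C = 1/(ωC) = 130.7 Ω
Branch 1: Z₁ = R = 589.0 Ω
Branch 2 (series LC): Z₂ = j(X_L − X_C) = j74.72 Ω
Parallel: Z = Z₁Z₂/(Z₁+Z₂), |Z| = 74.13 Ω, ∠Z = 82.77°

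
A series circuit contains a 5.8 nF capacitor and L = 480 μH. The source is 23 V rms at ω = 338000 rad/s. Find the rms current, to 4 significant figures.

X_L = ωL = 162.2 Ω
X_C = 1/(ωC) = 510.1 Ω
Net reactance X = X_L − X_C = -347.9 Ω
Z = − j347.9 Ω
|Z| = √(0² + 347.9²) = 347.9 Ω
I = V/|Z| = 23/347.9 = 66.12 mA

66.12 mA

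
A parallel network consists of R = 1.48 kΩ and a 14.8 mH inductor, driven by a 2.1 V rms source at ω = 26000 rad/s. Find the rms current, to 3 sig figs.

5.64 mA

X_L = ωL = 385 Ω
Parallel: admittances add. Y = 1/R + 1/(jωL)
Y = (0.000676 − j0.00260) S
|Y| = 0.00269 S → |Z| = 1/|Y| = 372 Ω, ∠Z = −∠Y = 75.4°
I = V/|Z| = 2.1/372 = 5.64 mA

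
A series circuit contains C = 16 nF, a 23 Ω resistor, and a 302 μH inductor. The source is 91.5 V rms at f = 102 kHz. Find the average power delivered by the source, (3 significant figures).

19.8 W

ω = 2πf = 640900 rad/s
X_L = ωL = 194 Ω
X_C = 1/(ωC) = 97.5 Ω
Net reactance X = X_L − X_C = 96.0 Ω
Z = 23.0 + j96.0 Ω
|Z| = √(23.0² + 96.0²) = 98.7 Ω
∠Z = arctan(96.0/23.0) = 76.5°
I = V/|Z| = 927 mA
P = VI cos φ = 91.5 × 0.927 × cos(76.5°) = 19.8 W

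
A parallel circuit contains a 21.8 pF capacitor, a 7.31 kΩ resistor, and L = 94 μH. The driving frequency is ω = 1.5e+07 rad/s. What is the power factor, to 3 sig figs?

X_L = ωL = 1410 Ω
X_C = 1/(ωC) = 3060 Ω
Parallel: admittances add. Y = 1/R + 1/(jωL) + jωC
Y = (0.000137 − j0.000382) S
|Y| = 0.000406 S → |Z| = 1/|Y| = 2460 Ω, ∠Z = −∠Y = 70.3°
cos φ = cos(70.3°) = 0.337

0.337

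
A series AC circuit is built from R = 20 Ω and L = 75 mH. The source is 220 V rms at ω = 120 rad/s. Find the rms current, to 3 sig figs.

X_L = ωL = 9.00 Ω
Z = 20.0 + j9.00 Ω
|Z| = √(20.0² + 9.00²) = 21.9 Ω
I = V/|Z| = 220/21.9 = 10.0 A

10.0 A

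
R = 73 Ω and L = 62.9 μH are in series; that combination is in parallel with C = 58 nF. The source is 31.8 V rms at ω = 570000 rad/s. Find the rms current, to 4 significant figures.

946.4 mA

X_L = ωL = 35.85 Ω
X_C = 1/(ωC) = 30.25 Ω
Branch 1 (R+jX_L): Z₁ = 73.00 + j35.85 Ω, |Z₁| = 81.33 Ω
Branch 2 (−jX_C): Z₂ = −j30.25 Ω
Parallel: Z = Z₁Z₂/(Z₁+Z₂), |Z| = 33.60 Ω, ∠Z = -68.23°
I = V/|Z| = 31.8/33.60 = 946.4 mA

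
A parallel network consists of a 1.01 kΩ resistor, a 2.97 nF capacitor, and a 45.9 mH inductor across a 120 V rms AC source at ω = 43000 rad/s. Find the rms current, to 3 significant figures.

X_L = ωL = 1970 Ω
X_C = 1/(ωC) = 7830 Ω
Parallel: admittances add. Y = 1/R + 1/(jωL) + jωC
Y = (0.000990 − j0.000379) S
|Y| = 0.00106 S → |Z| = 1/|Y| = 943 Ω, ∠Z = −∠Y = 20.9°
I = V/|Z| = 120/943 = 127 mA

127 mA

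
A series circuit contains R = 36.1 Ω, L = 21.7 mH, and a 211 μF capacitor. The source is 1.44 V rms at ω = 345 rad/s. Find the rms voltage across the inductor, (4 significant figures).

X_L = ωL = 7.487 Ω
X_C = 1/(ωC) = 13.74 Ω
Net reactance X = X_L − X_C = -6.251 Ω
Z = 36.10 − j6.251 Ω
|Z| = √(36.10² + 6.251²) = 36.64 Ω
I = V/|Z| = 39.30 mA
V_L = I·|Z_L| = 0.03930 × 7.487 = 0.2943 V

0.2943 V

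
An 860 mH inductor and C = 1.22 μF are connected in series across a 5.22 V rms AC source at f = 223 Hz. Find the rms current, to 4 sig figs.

ω = 2πf = 1401 rad/s
X_L = ωL = 1205 Ω
X_C = 1/(ωC) = 585.0 Ω
Net reactance X = X_L − X_C = 620.0 Ω
Z = j620.0 Ω
|Z| = √(0² + 620.0²) = 620.0 Ω
I = V/|Z| = 5.22/620.0 = 8.419 mA

8.419 mA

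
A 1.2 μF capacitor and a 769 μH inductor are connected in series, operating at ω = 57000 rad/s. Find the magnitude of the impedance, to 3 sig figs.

X_L = ωL = 43.8 Ω
X_C = 1/(ωC) = 14.6 Ω
Net reactance X = X_L − X_C = 29.2 Ω
Z = j29.2 Ω
|Z| = √(0² + 29.2²) = 29.2 Ω

29.2 Ω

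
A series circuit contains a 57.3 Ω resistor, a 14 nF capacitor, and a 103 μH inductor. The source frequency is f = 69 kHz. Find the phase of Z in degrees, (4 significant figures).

ω = 2πf = 433500 rad/s
X_L = ωL = 44.65 Ω
X_C = 1/(ωC) = 164.8 Ω
Net reactance X = X_L − X_C = -120.1 Ω
Z = 57.30 − j120.1 Ω
|Z| = √(57.30² + 120.1²) = 133.1 Ω
∠Z = arctan(-120.1/57.30) = -64.49°

-64.49°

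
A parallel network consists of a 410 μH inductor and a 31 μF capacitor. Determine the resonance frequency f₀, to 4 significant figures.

ω₀ = 1/√(LC) = 1/√(0.00041 × 3.1e-05) = 8870 rad/s
f₀ = ω₀/(2π) = 1.412 kHz

1.412 kHz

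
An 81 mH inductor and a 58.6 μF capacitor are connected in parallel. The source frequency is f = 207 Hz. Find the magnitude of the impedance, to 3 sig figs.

ω = 2πf = 1301 rad/s
X_L = ωL = 105 Ω
X_C = 1/(ωC) = 13.1 Ω
Parallel: admittances add. Y = 1/(jωL) + jωC
Y = (0 + j0.0667) S
|Y| = 0.0667 S → |Z| = 1/|Y| = 15.0 Ω, ∠Z = −∠Y = -90.0°

15.0 Ω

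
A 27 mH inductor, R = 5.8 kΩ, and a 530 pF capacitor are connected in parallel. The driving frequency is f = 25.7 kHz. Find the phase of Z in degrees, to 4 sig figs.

ω = 2πf = 161500 rad/s
X_L = ωL = 4360 Ω
X_C = 1/(ωC) = 11680 Ω
Parallel: admittances add. Y = 1/R + 1/(jωL) + jωC
Y = (0.0001724 − j0.0001438) S
|Y| = 0.0002245 S → |Z| = 1/|Y| = 4454 Ω, ∠Z = −∠Y = 39.83°

39.83°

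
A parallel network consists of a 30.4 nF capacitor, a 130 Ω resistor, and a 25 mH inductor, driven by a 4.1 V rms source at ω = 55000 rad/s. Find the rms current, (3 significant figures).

31.8 mA

X_L = ωL = 1380 Ω
X_C = 1/(ωC) = 598 Ω
Parallel: admittances add. Y = 1/R + 1/(jωL) + jωC
Y = (0.00769 + j0.000945) S
|Y| = 0.00775 S → |Z| = 1/|Y| = 129 Ω, ∠Z = −∠Y = -7.00°
I = V/|Z| = 4.1/129 = 31.8 mA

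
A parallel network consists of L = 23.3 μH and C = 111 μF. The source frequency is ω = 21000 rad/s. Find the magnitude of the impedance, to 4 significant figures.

X_L = ωL = 0.4893 Ω
X_C = 1/(ωC) = 0.4290 Ω
Parallel: admittances add. Y = 1/(jωL) + jωC
Y = (0 + j0.2873) S
|Y| = 0.2873 S → |Z| = 1/|Y| = 3.481 Ω, ∠Z = −∠Y = -90.00°

3.481 Ω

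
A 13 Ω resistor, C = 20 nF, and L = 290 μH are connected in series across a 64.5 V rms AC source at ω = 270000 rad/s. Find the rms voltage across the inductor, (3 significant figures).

X_L = ωL = 78.3 Ω
X_C = 1/(ωC) = 185 Ω
Net reactance X = X_L − X_C = -107 Ω
Z = 13.0 − j107 Ω
|Z| = √(13.0² + 107²) = 108 Ω
I = V/|Z| = 599 mA
V_L = I·|Z_L| = 0.599 × 78.3 = 46.9 V

46.9 V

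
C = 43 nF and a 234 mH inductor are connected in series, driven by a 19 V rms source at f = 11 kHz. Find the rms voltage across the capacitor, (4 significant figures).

0.4037 V

ω = 2πf = 69120 rad/s
X_L = ωL = 16170 Ω
X_C = 1/(ωC) = 336.5 Ω
Net reactance X = X_L − X_C = 15840 Ω
Z = j15840 Ω
|Z| = √(0² + 15840²) = 15840 Ω
I = V/|Z| = 1.200 mA
V_C = I·|Z_C| = 0.001200 × 336.5 = 0.4037 V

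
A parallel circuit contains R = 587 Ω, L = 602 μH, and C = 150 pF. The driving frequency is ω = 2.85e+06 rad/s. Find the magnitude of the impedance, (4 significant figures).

X_L = ωL = 1716 Ω
X_C = 1/(ωC) = 2339 Ω
Parallel: admittances add. Y = 1/R + 1/(jωL) + jωC
Y = (0.001704 − j0.0001554) S
|Y| = 0.001711 S → |Z| = 1/|Y| = 584.6 Ω, ∠Z = −∠Y = 5.210°

584.6 Ω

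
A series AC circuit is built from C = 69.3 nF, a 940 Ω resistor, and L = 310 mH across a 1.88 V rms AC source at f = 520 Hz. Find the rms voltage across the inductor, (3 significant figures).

0.539 V

ω = 2πf = 3267 rad/s
X_L = ωL = 1010 Ω
X_C = 1/(ωC) = 4420 Ω
Net reactance X = X_L − X_C = -3400 Ω
Z = 940 − j3400 Ω
|Z| = √(940² + 3400²) = 3530 Ω
I = V/|Z| = 532 μA
V_L = I·|Z_L| = 0.000532 × 1010 = 0.539 V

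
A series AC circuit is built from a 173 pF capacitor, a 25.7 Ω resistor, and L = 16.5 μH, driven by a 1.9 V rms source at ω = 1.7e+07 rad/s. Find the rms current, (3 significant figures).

29.3 mA

X_L = ωL = 280 Ω
X_C = 1/(ωC) = 340 Ω
Net reactance X = X_L − X_C = -59.5 Ω
Z = 25.7 − j59.5 Ω
|Z| = √(25.7² + 59.5²) = 64.8 Ω
I = V/|Z| = 1.9/64.8 = 29.3 mA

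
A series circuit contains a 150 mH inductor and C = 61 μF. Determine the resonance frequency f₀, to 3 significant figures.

52.6 Hz

ω₀ = 1/√(LC) = 1/√(0.15 × 6.1e-05) = 330.6 rad/s
f₀ = ω₀/(2π) = 52.6 Hz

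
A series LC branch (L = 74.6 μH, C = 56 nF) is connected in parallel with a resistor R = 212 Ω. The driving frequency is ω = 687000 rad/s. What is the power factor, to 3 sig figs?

X_L = ωL = 51.3 Ω
X_C = 1/(ωC) = 26.0 Ω
Branch 1: Z₁ = R = 212 Ω
Branch 2 (series LC): Z₂ = j(X_L − X_C) = j25.3 Ω
Parallel: Z = Z₁Z₂/(Z₁+Z₂), |Z| = 25.1 Ω, ∠Z = 83.2°
cos φ = cos(83.2°) = 0.118

0.118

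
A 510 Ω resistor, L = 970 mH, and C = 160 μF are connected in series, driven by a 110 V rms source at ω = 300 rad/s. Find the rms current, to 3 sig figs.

191 mA

X_L = ωL = 291 Ω
X_C = 1/(ωC) = 20.8 Ω
Net reactance X = X_L − X_C = 270 Ω
Z = 510 + j270 Ω
|Z| = √(510² + 270²) = 577 Ω
I = V/|Z| = 110/577 = 191 mA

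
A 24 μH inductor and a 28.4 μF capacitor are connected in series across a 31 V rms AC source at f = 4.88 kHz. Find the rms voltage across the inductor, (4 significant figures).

ω = 2πf = 30660 rad/s
X_L = ωL = 0.7359 Ω
X_C = 1/(ωC) = 1.148 Ω
Net reactance X = X_L − X_C = -0.4125 Ω
Z = − j0.4125 Ω
|Z| = √(0² + 0.4125²) = 0.4125 Ω
I = V/|Z| = 75.15 A
V_L = I·|Z_L| = 75.15 × 0.7359 = 55.31 V

55.31 V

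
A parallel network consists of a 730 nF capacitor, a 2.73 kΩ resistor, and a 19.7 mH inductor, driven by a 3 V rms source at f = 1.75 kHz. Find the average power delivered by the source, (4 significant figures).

3.297 mW

ω = 2πf = 11000 rad/s
X_L = ωL = 216.6 Ω
X_C = 1/(ωC) = 124.6 Ω
Parallel: admittances add. Y = 1/R + 1/(jωL) + jωC
Y = (0.0003663 + j0.003410) S
|Y| = 0.003430 S → |Z| = 1/|Y| = 291.6 Ω, ∠Z = −∠Y = -83.87°
I = V/|Z| = 10.29 mA
P = VI cos φ = 3 × 0.01029 × cos(-83.87°) = 3.297 mW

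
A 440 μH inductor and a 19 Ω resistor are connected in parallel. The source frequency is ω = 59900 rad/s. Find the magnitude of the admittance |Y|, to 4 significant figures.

X_L = ωL = 26.36 Ω
Parallel: admittances add. Y = 1/R + 1/(jωL)
Y = (0.05263 − j0.03794) S
|Y| = 0.06488 S → |Z| = 1/|Y| = 15.41 Ω, ∠Z = −∠Y = 35.79°

64.88 mS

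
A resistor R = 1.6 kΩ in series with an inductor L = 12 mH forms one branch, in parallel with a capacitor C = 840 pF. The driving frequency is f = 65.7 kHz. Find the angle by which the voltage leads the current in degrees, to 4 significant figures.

ω = 2πf = 412800 rad/s
X_L = ωL = 4954 Ω
X_C = 1/(ωC) = 2884 Ω
Branch 1 (R+jX_L): Z₁ = 1600 + j4954 Ω, |Z₁| = 5206 Ω
Branch 2 (−jX_C): Z₂ = −j2884 Ω
Parallel: Z = Z₁Z₂/(Z₁+Z₂), |Z| = 5738 Ω, ∠Z = -70.20°

-70.20°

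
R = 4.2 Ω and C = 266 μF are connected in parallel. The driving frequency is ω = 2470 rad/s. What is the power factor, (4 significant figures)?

0.3407

X_C = 1/(ωC) = 1.522 Ω
Parallel: admittances add. Y = 1/R + jωC
Y = (0.2381 + j0.6570) S
|Y| = 0.6988 S → |Z| = 1/|Y| = 1.431 Ω, ∠Z = −∠Y = -70.08°
cos φ = cos(-70.08°) = 0.3407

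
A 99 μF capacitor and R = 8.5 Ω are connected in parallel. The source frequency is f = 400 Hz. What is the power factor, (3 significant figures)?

0.427

ω = 2πf = 2513 rad/s
X_C = 1/(ωC) = 4.02 Ω
Parallel: admittances add. Y = 1/R + jωC
Y = (0.118 + j0.249) S
|Y| = 0.275 S → |Z| = 1/|Y| = 3.63 Ω, ∠Z = −∠Y = -64.7°
cos φ = cos(-64.7°) = 0.427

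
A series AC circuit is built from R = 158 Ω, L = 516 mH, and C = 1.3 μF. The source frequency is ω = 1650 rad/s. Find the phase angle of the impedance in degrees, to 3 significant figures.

67.7°

X_L = ωL = 851 Ω
X_C = 1/(ωC) = 466 Ω
Net reactance X = X_L − X_C = 385 Ω
Z = 158 + j385 Ω
|Z| = √(158² + 385²) = 416 Ω
∠Z = arctan(385/158) = 67.7°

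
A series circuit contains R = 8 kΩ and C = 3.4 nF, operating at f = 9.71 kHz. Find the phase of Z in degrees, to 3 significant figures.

-31.1°

ω = 2πf = 61010 rad/s
X_C = 1/(ωC) = 4820 Ω
Z = 8000 − j4820 Ω
|Z| = √(8000² + 4820²) = 9340 Ω
∠Z = arctan(-4820/8000) = -31.1°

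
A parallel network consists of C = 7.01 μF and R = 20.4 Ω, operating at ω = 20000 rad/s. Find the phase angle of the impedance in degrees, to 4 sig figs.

-70.73°

X_C = 1/(ωC) = 7.133 Ω
Parallel: admittances add. Y = 1/R + jωC
Y = (0.04902 + j0.1402) S
|Y| = 0.1485 S → |Z| = 1/|Y| = 6.733 Ω, ∠Z = −∠Y = -70.73°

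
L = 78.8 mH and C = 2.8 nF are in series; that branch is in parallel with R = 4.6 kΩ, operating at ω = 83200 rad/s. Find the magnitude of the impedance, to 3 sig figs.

X_L = ωL = 6560 Ω
X_C = 1/(ωC) = 4290 Ω
Branch 1: Z₁ = R = 4600 Ω
Branch 2 (series LC): Z₂ = j(X_L − X_C) = j2260 Ω
Parallel: Z = Z₁Z₂/(Z₁+Z₂), |Z| = 2030 Ω, ∠Z = 63.8°

2030 Ω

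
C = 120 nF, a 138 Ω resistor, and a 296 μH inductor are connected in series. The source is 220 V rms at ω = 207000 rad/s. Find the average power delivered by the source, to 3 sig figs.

343 W

X_L = ωL = 61.3 Ω
X_C = 1/(ωC) = 40.3 Ω
Net reactance X = X_L − X_C = 21.0 Ω
Z = 138 + j21.0 Ω
|Z| = √(138² + 21.0²) = 140 Ω
∠Z = arctan(21.0/138) = 8.66°
I = V/|Z| = 1.58 A
P = VI cos φ = 220 × 1.58 × cos(8.66°) = 343 W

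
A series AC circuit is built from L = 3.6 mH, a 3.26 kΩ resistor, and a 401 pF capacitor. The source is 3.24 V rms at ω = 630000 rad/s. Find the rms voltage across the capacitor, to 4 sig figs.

X_L = ωL = 2268 Ω
X_C = 1/(ωC) = 3958 Ω
Net reactance X = X_L − X_C = -1690 Ω
Z = 3260 − j1690 Ω
|Z| = √(3260² + 1690²) = 3672 Ω
I = V/|Z| = 882.3 μA
V_C = I·|Z_C| = 0.0008823 × 3958 = 3.492 V

3.492 V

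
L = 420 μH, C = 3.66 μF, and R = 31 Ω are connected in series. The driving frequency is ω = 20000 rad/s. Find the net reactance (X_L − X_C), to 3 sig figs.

X_L = ωL = 8.40 Ω
X_C = 1/(ωC) = 13.7 Ω
X = 8.40 − 13.7 = -5.26 Ω

-5.26 Ω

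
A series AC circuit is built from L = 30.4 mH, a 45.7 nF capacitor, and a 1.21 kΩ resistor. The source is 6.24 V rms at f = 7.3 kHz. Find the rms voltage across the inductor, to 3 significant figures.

5.73 V

ω = 2πf = 45870 rad/s
X_L = ωL = 1390 Ω
X_C = 1/(ωC) = 477 Ω
Net reactance X = X_L − X_C = 917 Ω
Z = 1210 + j917 Ω
|Z| = √(1210² + 917²) = 1520 Ω
I = V/|Z| = 4.11 mA
V_L = I·|Z_L| = 0.00411 × 1390 = 5.73 V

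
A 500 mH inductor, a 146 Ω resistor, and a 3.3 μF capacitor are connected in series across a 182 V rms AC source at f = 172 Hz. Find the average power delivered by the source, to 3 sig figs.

54.4 W

ω = 2πf = 1081 rad/s
X_L = ωL = 540 Ω
X_C = 1/(ωC) = 280 Ω
Net reactance X = X_L − X_C = 260 Ω
Z = 146 + j260 Ω
|Z| = √(146² + 260²) = 298 Ω
∠Z = arctan(260/146) = 60.7°
I = V/|Z| = 610 mA
P = VI cos φ = 182 × 0.610 × cos(60.7°) = 54.4 W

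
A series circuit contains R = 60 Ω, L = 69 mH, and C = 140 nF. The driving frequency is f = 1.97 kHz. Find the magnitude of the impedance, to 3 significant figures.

283 Ω

ω = 2πf = 12380 rad/s
X_L = ωL = 854 Ω
X_C = 1/(ωC) = 577 Ω
Net reactance X = X_L − X_C = 277 Ω
Z = 60.0 + j277 Ω
|Z| = √(60.0² + 277²) = 283 Ω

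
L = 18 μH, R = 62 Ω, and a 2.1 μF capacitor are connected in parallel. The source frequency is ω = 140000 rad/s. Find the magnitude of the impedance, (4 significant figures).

9.608 Ω

X_L = ωL = 2.520 Ω
X_C = 1/(ωC) = 3.401 Ω
Parallel: admittances add. Y = 1/R + 1/(jωL) + jωC
Y = (0.01613 − j0.1028) S
|Y| = 0.1041 S → |Z| = 1/|Y| = 9.608 Ω, ∠Z = −∠Y = 81.09°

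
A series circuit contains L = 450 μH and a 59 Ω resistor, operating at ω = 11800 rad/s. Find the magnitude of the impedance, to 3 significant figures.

59.2 Ω

X_L = ωL = 5.31 Ω
Z = 59.0 + j5.31 Ω
|Z| = √(59.0² + 5.31²) = 59.2 Ω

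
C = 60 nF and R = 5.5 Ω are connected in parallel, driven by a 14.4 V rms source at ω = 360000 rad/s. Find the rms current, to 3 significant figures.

X_C = 1/(ωC) = 46.3 Ω
Parallel: admittances add. Y = 1/R + jωC
Y = (0.182 + j0.0216) S
|Y| = 0.183 S → |Z| = 1/|Y| = 5.46 Ω, ∠Z = −∠Y = -6.77°
I = V/|Z| = 14.4/5.46 = 2.64 A

2.64 A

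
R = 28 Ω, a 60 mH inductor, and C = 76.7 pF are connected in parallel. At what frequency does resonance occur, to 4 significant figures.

74.19 kHz

ω₀ = 1/√(LC) = 1/√(0.06 × 7.67e-11) = 466200 rad/s
f₀ = ω₀/(2π) = 74.19 kHz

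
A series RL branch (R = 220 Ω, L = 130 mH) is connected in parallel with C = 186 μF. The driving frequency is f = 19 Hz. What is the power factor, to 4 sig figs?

0.2024

ω = 2πf = 119.4 rad/s
X_L = ωL = 15.52 Ω
X_C = 1/(ωC) = 45.04 Ω
Branch 1 (R+jX_L): Z₁ = 220.0 + j15.52 Ω, |Z₁| = 220.5 Ω
Branch 2 (−jX_C): Z₂ = −j45.04 Ω
Parallel: Z = Z₁Z₂/(Z₁+Z₂), |Z| = 44.75 Ω, ∠Z = -78.32°
cos φ = cos(-78.32°) = 0.2024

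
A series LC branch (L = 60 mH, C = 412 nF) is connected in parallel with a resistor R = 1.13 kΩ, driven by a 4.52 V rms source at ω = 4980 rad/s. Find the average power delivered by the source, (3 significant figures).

18.1 mW

X_L = ωL = 299 Ω
X_C = 1/(ωC) = 487 Ω
Branch 1: Z₁ = R = 1130 Ω
Branch 2 (series LC): Z₂ = j(X_L − X_C) = −j189 Ω
Parallel: Z = Z₁Z₂/(Z₁+Z₂), |Z| = 186 Ω, ∠Z = -80.5°
I = V/|Z| = 24.3 mA
P = VI cos φ = 4.52 × 0.0243 × cos(-80.5°) = 18.1 mW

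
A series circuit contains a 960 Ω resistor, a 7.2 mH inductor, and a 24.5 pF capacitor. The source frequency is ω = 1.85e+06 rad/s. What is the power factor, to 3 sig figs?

0.109

X_L = ωL = 13300 Ω
X_C = 1/(ωC) = 22100 Ω
Net reactance X = X_L − X_C = -8740 Ω
Z = 960 − j8740 Ω
|Z| = √(960² + 8740²) = 8800 Ω
∠Z = arctan(-8740/960) = -83.7°
cos φ = cos(-83.7°) = 0.109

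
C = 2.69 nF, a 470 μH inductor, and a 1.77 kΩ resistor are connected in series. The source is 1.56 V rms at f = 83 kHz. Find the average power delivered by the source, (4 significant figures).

1.285 mW

ω = 2πf = 521500 rad/s
X_L = ωL = 245.1 Ω
X_C = 1/(ωC) = 712.8 Ω
Net reactance X = X_L − X_C = -467.7 Ω
Z = 1770 − j467.7 Ω
|Z| = √(1770² + 467.7²) = 1831 Ω
∠Z = arctan(-467.7/1770) = -14.80°
I = V/|Z| = 852.1 μA
P = VI cos φ = 1.56 × 0.0008521 × cos(-14.80°) = 1.285 mW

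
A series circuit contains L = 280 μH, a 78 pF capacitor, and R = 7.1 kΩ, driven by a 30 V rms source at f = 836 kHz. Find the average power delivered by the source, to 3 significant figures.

ω = 2πf = 5.253e+06 rad/s
X_L = ωL = 1470 Ω
X_C = 1/(ωC) = 2440 Ω
Net reactance X = X_L − X_C = -970 Ω
Z = 7100 − j970 Ω
|Z| = √(7100² + 970²) = 7170 Ω
∠Z = arctan(-970/7100) = -7.78°
I = V/|Z| = 4.19 mA
P = VI cos φ = 30 × 0.00419 × cos(-7.78°) = 124 mW

124 mW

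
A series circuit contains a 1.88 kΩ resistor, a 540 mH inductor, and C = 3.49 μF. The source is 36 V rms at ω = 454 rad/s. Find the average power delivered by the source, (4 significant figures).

661.5 mW

X_L = ωL = 245.2 Ω
X_C = 1/(ωC) = 631.1 Ω
Net reactance X = X_L − X_C = -386.0 Ω
Z = 1880 − j386.0 Ω
|Z| = √(1880² + 386.0²) = 1919 Ω
∠Z = arctan(-386.0/1880) = -11.60°
I = V/|Z| = 18.76 mA
P = VI cos φ = 36 × 0.01876 × cos(-11.60°) = 661.5 mW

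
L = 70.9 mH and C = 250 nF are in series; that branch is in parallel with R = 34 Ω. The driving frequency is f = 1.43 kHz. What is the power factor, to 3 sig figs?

ω = 2πf = 8985 rad/s
X_L = ωL = 637 Ω
X_C = 1/(ωC) = 445 Ω
Branch 1: Z₁ = R = 34.0 Ω
Branch 2 (series LC): Z₂ = j(X_L − X_C) = j192 Ω
Parallel: Z = Z₁Z₂/(Z₁+Z₂), |Z| = 33.5 Ω, ∠Z = 10.0°
cos φ = cos(10.0°) = 0.985

0.985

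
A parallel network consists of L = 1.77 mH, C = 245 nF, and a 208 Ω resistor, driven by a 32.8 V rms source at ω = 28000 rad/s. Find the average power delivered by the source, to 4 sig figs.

5.172 W

X_L = ωL = 49.56 Ω
X_C = 1/(ωC) = 145.8 Ω
Parallel: admittances add. Y = 1/R + 1/(jωL) + jωC
Y = (0.004808 − j0.01332) S
|Y| = 0.01416 S → |Z| = 1/|Y| = 70.63 Ω, ∠Z = −∠Y = 70.15°
I = V/|Z| = 464.4 mA
P = VI cos φ = 32.8 × 0.4644 × cos(70.15°) = 5.172 W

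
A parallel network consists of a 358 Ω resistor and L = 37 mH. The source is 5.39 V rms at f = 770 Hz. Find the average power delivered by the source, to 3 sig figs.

81.2 mW

ω = 2πf = 4838 rad/s
X_L = ωL = 179 Ω
Parallel: admittances add. Y = 1/R + 1/(jωL)
Y = (0.00279 − j0.00559) S
|Y| = 0.00625 S → |Z| = 1/|Y| = 160 Ω, ∠Z = −∠Y = 63.4°
I = V/|Z| = 33.7 mA
P = VI cos φ = 5.39 × 0.0337 × cos(63.4°) = 81.2 mW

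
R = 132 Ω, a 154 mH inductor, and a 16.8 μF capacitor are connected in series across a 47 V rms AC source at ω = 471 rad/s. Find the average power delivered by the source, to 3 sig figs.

X_L = ωL = 72.5 Ω
X_C = 1/(ωC) = 126 Ω
Net reactance X = X_L − X_C = -53.8 Ω
Z = 132 − j53.8 Ω
|Z| = √(132² + 53.8²) = 143 Ω
∠Z = arctan(-53.8/132) = -22.2°
I = V/|Z| = 330 mA
P = VI cos φ = 47 × 0.330 × cos(-22.2°) = 14.3 W

14.3 W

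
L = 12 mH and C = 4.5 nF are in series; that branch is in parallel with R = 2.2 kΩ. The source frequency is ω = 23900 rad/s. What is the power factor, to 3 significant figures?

0.971

X_L = ωL = 287 Ω
X_C = 1/(ωC) = 9300 Ω
Branch 1: Z₁ = R = 2200 Ω
Branch 2 (series LC): Z₂ = j(X_L − X_C) = −j9010 Ω
Parallel: Z = Z₁Z₂/(Z₁+Z₂), |Z| = 2140 Ω, ∠Z = -13.7°
cos φ = cos(-13.7°) = 0.971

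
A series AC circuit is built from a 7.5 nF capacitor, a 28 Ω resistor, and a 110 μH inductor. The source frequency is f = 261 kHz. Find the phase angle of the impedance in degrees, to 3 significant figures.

74.2°

ω = 2πf = 1.64e+06 rad/s
X_L = ωL = 180 Ω
X_C = 1/(ωC) = 81.3 Ω
Net reactance X = X_L − X_C = 99.1 Ω
Z = 28.0 + j99.1 Ω
|Z| = √(28.0² + 99.1²) = 103 Ω
∠Z = arctan(99.1/28.0) = 74.2°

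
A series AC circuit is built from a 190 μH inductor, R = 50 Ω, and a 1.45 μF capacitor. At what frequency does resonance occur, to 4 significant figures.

ω₀ = 1/√(LC) = 1/√(0.00019 × 1.45e-06) = 60250 rad/s
f₀ = ω₀/(2π) = 9.589 kHz

9.589 kHz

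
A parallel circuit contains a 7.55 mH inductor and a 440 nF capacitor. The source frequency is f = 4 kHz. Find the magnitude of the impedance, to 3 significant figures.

ω = 2πf = 25130 rad/s
X_L = ωL = 190 Ω
X_C = 1/(ωC) = 90.4 Ω
Parallel: admittances add. Y = 1/(jωL) + jωC
Y = (0 + j0.00579) S
|Y| = 0.00579 S → |Z| = 1/|Y| = 173 Ω, ∠Z = −∠Y = -90.0°

173 Ω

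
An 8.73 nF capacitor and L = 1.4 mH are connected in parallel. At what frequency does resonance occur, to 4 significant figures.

ω₀ = 1/√(LC) = 1/√(0.0014 × 8.73e-09) = 286000 rad/s
f₀ = ω₀/(2π) = 45.52 kHz

45.52 kHz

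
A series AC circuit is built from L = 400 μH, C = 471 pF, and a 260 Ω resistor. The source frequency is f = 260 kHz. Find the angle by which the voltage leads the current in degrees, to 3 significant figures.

-68.1°

ω = 2πf = 1.634e+06 rad/s
X_L = ωL = 653 Ω
X_C = 1/(ωC) = 1300 Ω
Net reactance X = X_L − X_C = -646 Ω
Z = 260 − j646 Ω
|Z| = √(260² + 646²) = 697 Ω
∠Z = arctan(-646/260) = -68.1°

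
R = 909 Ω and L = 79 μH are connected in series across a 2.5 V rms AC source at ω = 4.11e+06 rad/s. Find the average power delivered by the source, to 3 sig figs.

X_L = ωL = 325 Ω
Z = 909 + j325 Ω
|Z| = √(909² + 325²) = 965 Ω
∠Z = arctan(325/909) = 19.7°
I = V/|Z| = 2.59 mA
P = VI cos φ = 2.5 × 0.00259 × cos(19.7°) = 6.10 mW

6.10 mW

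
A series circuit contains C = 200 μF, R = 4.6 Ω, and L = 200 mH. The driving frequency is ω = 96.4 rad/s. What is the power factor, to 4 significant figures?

0.1398

X_L = ωL = 19.28 Ω
X_C = 1/(ωC) = 51.87 Ω
Net reactance X = X_L − X_C = -32.59 Ω
Z = 4.600 − j32.59 Ω
|Z| = √(4.600² + 32.59²) = 32.91 Ω
∠Z = arctan(-32.59/4.600) = -81.97°
cos φ = cos(-81.97°) = 0.1398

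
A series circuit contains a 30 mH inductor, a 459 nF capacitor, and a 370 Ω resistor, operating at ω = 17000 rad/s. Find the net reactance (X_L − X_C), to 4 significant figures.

381.8 Ω

X_L = ωL = 510.0 Ω
X_C = 1/(ωC) = 128.2 Ω
X = 510.0 − 128.2 = 381.8 Ω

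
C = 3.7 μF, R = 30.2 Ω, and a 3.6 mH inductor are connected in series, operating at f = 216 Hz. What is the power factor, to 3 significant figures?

0.154

ω = 2πf = 1357 rad/s
X_L = ωL = 4.89 Ω
X_C = 1/(ωC) = 199 Ω
Net reactance X = X_L − X_C = -194 Ω
Z = 30.2 − j194 Ω
|Z| = √(30.2² + 194²) = 197 Ω
∠Z = arctan(-194/30.2) = -81.2°
cos φ = cos(-81.2°) = 0.154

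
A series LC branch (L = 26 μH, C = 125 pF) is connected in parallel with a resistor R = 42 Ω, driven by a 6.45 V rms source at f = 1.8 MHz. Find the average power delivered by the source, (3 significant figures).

ω = 2πf = 1.131e+07 rad/s
X_L = ωL = 294 Ω
X_C = 1/(ωC) = 707 Ω
Branch 1: Z₁ = R = 42.0 Ω
Branch 2 (series LC): Z₂ = j(X_L − X_C) = −j413 Ω
Parallel: Z = Z₁Z₂/(Z₁+Z₂), |Z| = 41.8 Ω, ∠Z = -5.80°
I = V/|Z| = 154 mA
P = VI cos φ = 6.45 × 0.154 × cos(-5.80°) = 991 mW

991 mW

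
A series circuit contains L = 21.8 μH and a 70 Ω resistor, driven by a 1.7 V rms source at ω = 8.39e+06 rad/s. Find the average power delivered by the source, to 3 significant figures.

5.27 mW

X_L = ωL = 183 Ω
Z = 70.0 + j183 Ω
|Z| = √(70.0² + 183²) = 196 Ω
∠Z = arctan(183/70.0) = 69.1°
I = V/|Z| = 8.68 mA
P = VI cos φ = 1.7 × 0.00868 × cos(69.1°) = 5.27 mW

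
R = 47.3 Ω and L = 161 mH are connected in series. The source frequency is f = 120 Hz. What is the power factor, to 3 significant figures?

ω = 2πf = 754.0 rad/s
X_L = ωL = 121 Ω
Z = 47.3 + j121 Ω
|Z| = √(47.3² + 121²) = 130 Ω
∠Z = arctan(121/47.3) = 68.7°
cos φ = cos(68.7°) = 0.363

0.363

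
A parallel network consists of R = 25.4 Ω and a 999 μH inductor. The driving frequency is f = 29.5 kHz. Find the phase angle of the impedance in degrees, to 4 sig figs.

7.811°

ω = 2πf = 185400 rad/s
X_L = ωL = 185.2 Ω
Parallel: admittances add. Y = 1/R + 1/(jωL)
Y = (0.03937 − j0.005400) S
|Y| = 0.03974 S → |Z| = 1/|Y| = 25.16 Ω, ∠Z = −∠Y = 7.811°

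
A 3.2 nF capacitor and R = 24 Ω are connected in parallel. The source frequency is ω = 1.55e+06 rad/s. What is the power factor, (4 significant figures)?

X_C = 1/(ωC) = 201.6 Ω
Parallel: admittances add. Y = 1/R + jωC
Y = (0.04167 + j0.004960) S
|Y| = 0.04196 S → |Z| = 1/|Y| = 23.83 Ω, ∠Z = −∠Y = -6.789°
cos φ = cos(-6.789°) = 0.9930

0.9930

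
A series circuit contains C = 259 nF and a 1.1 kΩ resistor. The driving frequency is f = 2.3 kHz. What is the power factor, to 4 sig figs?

ω = 2πf = 14450 rad/s
X_C = 1/(ωC) = 267.2 Ω
Z = 1100 − j267.2 Ω
|Z| = √(1100² + 267.2²) = 1132 Ω
∠Z = arctan(-267.2/1100) = -13.65°
cos φ = cos(-13.65°) = 0.9717

0.9717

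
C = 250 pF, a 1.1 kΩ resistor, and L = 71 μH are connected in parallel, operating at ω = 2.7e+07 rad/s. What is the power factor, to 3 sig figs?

X_L = ωL = 1920 Ω
X_C = 1/(ωC) = 148 Ω
Parallel: admittances add. Y = 1/R + 1/(jωL) + jωC
Y = (0.000909 + j0.00623) S
|Y| = 0.00629 S → |Z| = 1/|Y| = 159 Ω, ∠Z = −∠Y = -81.7°
cos φ = cos(-81.7°) = 0.144

0.144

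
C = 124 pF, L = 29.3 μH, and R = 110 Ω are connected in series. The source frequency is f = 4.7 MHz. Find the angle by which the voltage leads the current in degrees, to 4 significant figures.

ω = 2πf = 2.953e+07 rad/s
X_L = ωL = 865.3 Ω
X_C = 1/(ωC) = 273.1 Ω
Net reactance X = X_L − X_C = 592.2 Ω
Z = 110.0 + j592.2 Ω
|Z| = √(110.0² + 592.2²) = 602.3 Ω
∠Z = arctan(592.2/110.0) = 79.48°

79.48°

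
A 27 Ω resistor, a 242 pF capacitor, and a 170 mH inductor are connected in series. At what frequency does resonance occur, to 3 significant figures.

ω₀ = 1/√(LC) = 1/√(0.17 × 2.42e-10) = 155900 rad/s
f₀ = ω₀/(2π) = 24.8 kHz

24.8 kHz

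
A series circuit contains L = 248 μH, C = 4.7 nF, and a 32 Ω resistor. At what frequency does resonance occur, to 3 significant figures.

147 kHz

ω₀ = 1/√(LC) = 1/√(0.000248 × 4.7e-09) = 926200 rad/s
f₀ = ω₀/(2π) = 147 kHz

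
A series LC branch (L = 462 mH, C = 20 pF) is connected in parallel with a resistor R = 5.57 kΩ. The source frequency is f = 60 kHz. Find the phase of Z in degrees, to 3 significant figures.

7.64°

ω = 2πf = 377000 rad/s
X_L = ωL = 174000 Ω
X_C = 1/(ωC) = 133000 Ω
Branch 1: Z₁ = R = 5570 Ω
Branch 2 (series LC): Z₂ = j(X_L − X_C) = j41500 Ω
Parallel: Z = Z₁Z₂/(Z₁+Z₂), |Z| = 5520 Ω, ∠Z = 7.64°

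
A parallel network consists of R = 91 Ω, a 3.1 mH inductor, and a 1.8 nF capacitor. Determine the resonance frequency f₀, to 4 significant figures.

ω₀ = 1/√(LC) = 1/√(0.0031 × 1.8e-09) = 423300 rad/s
f₀ = ω₀/(2π) = 67.38 kHz

67.38 kHz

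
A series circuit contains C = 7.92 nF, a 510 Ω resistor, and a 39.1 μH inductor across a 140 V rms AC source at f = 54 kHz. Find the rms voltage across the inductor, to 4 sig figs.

2.978 V

ω = 2πf = 339300 rad/s
X_L = ωL = 13.27 Ω
X_C = 1/(ωC) = 372.1 Ω
Net reactance X = X_L − X_C = -358.9 Ω
Z = 510.0 − j358.9 Ω
|Z| = √(510.0² + 358.9²) = 623.6 Ω
I = V/|Z| = 224.5 mA
V_L = I·|Z_L| = 0.2245 × 13.27 = 2.978 V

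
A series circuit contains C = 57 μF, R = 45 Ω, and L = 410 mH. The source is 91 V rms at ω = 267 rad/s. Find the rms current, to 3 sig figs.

X_L = ωL = 109 Ω
X_C = 1/(ωC) = 65.7 Ω
Net reactance X = X_L − X_C = 43.8 Ω
Z = 45.0 + j43.8 Ω
|Z| = √(45.0² + 43.8²) = 62.8 Ω
I = V/|Z| = 91/62.8 = 1.45 A

1.45 A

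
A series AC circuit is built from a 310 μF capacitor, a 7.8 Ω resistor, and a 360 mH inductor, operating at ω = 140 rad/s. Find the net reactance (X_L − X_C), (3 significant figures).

27.4 Ω

X_L = ωL = 50.4 Ω
X_C = 1/(ωC) = 23.0 Ω
X = 50.4 − 23.0 = 27.4 Ω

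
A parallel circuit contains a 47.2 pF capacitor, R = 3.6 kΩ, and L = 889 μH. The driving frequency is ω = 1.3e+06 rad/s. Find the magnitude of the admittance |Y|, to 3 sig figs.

851 μS

X_L = ωL = 1160 Ω
X_C = 1/(ωC) = 16300 Ω
Parallel: admittances add. Y = 1/R + 1/(jωL) + jωC
Y = (0.000278 − j0.000804) S
|Y| = 0.000851 S → |Z| = 1/|Y| = 1180 Ω, ∠Z = −∠Y = 70.9°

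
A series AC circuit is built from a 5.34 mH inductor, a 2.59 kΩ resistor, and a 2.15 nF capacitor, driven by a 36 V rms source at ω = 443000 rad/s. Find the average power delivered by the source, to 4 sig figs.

397.7 mW

X_L = ωL = 2366 Ω
X_C = 1/(ωC) = 1050 Ω
Net reactance X = X_L − X_C = 1316 Ω
Z = 2590 + j1316 Ω
|Z| = √(2590² + 1316²) = 2905 Ω
∠Z = arctan(1316/2590) = 26.93°
I = V/|Z| = 12.39 mA
P = VI cos φ = 36 × 0.01239 × cos(26.93°) = 397.7 mW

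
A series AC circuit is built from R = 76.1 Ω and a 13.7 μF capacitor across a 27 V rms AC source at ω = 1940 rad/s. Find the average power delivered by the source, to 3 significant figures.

X_C = 1/(ωC) = 37.6 Ω
Z = 76.1 − j37.6 Ω
|Z| = √(76.1² + 37.6²) = 84.9 Ω
∠Z = arctan(-37.6/76.1) = -26.3°
I = V/|Z| = 318 mA
P = VI cos φ = 27 × 0.318 × cos(-26.3°) = 7.70 W

7.70 W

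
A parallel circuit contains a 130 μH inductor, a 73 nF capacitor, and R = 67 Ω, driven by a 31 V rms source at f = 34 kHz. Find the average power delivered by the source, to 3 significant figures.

14.3 W

ω = 2πf = 213600 rad/s
X_L = ωL = 27.8 Ω
X_C = 1/(ωC) = 64.1 Ω
Parallel: admittances add. Y = 1/R + 1/(jωL) + jωC
Y = (0.0149 − j0.0204) S
|Y| = 0.0253 S → |Z| = 1/|Y| = 39.5 Ω, ∠Z = −∠Y = 53.8°
I = V/|Z| = 784 mA
P = VI cos φ = 31 × 0.784 × cos(53.8°) = 14.3 W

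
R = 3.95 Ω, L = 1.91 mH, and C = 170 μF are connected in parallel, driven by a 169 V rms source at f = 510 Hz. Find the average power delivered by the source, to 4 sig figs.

ω = 2πf = 3204 rad/s
X_L = ωL = 6.120 Ω
X_C = 1/(ωC) = 1.836 Ω
Parallel: admittances add. Y = 1/R + 1/(jωL) + jωC
Y = (0.2532 + j0.3814) S
|Y| = 0.4577 S → |Z| = 1/|Y| = 2.185 Ω, ∠Z = −∠Y = -56.42°
I = V/|Z| = 77.36 A
P = VI cos φ = 169 × 77.36 × cos(-56.42°) = 7.231 kW

7.231 kW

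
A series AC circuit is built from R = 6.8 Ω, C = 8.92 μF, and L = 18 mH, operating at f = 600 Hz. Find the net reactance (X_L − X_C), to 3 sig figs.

ω = 2πf = 3770 rad/s
X_L = ωL = 67.9 Ω
X_C = 1/(ωC) = 29.7 Ω
X = 67.9 − 29.7 = 38.1 Ω

38.1 Ω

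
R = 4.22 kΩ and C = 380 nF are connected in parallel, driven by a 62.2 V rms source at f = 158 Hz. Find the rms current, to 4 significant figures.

27.71 mA

ω = 2πf = 992.7 rad/s
X_C = 1/(ωC) = 2651 Ω
Parallel: admittances add. Y = 1/R + jωC
Y = (0.0002370 + j0.0003772) S
|Y| = 0.0004455 S → |Z| = 1/|Y| = 2245 Ω, ∠Z = −∠Y = -57.86°
I = V/|Z| = 62.2/2245 = 27.71 mA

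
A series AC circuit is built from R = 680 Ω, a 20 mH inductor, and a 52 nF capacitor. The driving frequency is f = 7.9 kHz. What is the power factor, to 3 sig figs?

0.747

ω = 2πf = 49640 rad/s
X_L = ωL = 993 Ω
X_C = 1/(ωC) = 387 Ω
Net reactance X = X_L − X_C = 605 Ω
Z = 680 + j605 Ω
|Z| = √(680² + 605²) = 910 Ω
∠Z = arctan(605/680) = 41.7°
cos φ = cos(41.7°) = 0.747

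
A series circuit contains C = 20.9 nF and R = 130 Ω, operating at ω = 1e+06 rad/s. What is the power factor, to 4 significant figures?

0.9385

X_C = 1/(ωC) = 47.85 Ω
Z = 130.0 − j47.85 Ω
|Z| = √(130.0² + 47.85²) = 138.5 Ω
∠Z = arctan(-47.85/130.0) = -20.21°
cos φ = cos(-20.21°) = 0.9385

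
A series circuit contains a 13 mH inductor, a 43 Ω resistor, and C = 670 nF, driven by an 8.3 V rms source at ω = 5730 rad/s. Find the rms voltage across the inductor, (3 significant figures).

X_L = ωL = 74.5 Ω
X_C = 1/(ωC) = 260 Ω
Net reactance X = X_L − X_C = -186 Ω
Z = 43.0 − j186 Ω
|Z| = √(43.0² + 186²) = 191 Ω
I = V/|Z| = 43.5 mA
V_L = I·|Z_L| = 0.0435 × 74.5 = 3.24 V

3.24 V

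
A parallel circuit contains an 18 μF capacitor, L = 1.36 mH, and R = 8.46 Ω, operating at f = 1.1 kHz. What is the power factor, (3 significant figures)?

0.989

ω = 2πf = 6912 rad/s
X_L = ωL = 9.40 Ω
X_C = 1/(ωC) = 8.04 Ω
Parallel: admittances add. Y = 1/R + 1/(jωL) + jωC
Y = (0.118 + j0.0180) S
|Y| = 0.120 S → |Z| = 1/|Y| = 8.36 Ω, ∠Z = −∠Y = -8.67°
cos φ = cos(-8.67°) = 0.989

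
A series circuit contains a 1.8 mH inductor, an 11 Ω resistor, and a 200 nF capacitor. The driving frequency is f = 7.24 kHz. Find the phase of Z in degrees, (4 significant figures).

-68.57°

ω = 2πf = 45490 rad/s
X_L = ωL = 81.88 Ω
X_C = 1/(ωC) = 109.9 Ω
Net reactance X = X_L − X_C = -28.03 Ω
Z = 11.00 − j28.03 Ω
|Z| = √(11.00² + 28.03²) = 30.11 Ω
∠Z = arctan(-28.03/11.00) = -68.57°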